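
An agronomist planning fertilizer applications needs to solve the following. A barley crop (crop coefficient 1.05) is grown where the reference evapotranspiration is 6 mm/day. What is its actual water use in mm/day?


ETc = Kc * ET0
    = 1.05 * 6
    = 6.30 mm/day


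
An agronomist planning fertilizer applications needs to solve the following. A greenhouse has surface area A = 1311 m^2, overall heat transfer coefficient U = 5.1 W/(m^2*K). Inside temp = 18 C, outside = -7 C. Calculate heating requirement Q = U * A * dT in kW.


dT = 18 - (-7) = 25 K
Q = U * A * dT
  = 5.1 * 1311 * 25
  = 167152.50 W = 167.15 kW


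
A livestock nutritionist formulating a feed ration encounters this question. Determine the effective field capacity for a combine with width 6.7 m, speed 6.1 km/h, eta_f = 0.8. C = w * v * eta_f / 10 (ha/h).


C = w * v * eta_f / 10
  = 6.7 * 6.1 * 0.8 / 10
  = 32.70 / 10
  = 3.27 ha/h


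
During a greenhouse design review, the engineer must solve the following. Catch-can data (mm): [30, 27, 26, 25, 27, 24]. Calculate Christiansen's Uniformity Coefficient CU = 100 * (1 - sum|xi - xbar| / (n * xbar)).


xbar = 159 / 6 = 26.500
sum|xi - xbar| = 9
CU = 100 * (1 - 9 / (6 * 26.500))
   = 100 * (1 - 0.0566)
   = 94.34%


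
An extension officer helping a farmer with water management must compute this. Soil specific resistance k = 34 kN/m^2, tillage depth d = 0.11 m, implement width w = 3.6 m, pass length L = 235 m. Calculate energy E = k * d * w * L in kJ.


E = k * d * w * L
  = 34 * 0.11 * 3.6 * 235
  = 3164.04 kJ


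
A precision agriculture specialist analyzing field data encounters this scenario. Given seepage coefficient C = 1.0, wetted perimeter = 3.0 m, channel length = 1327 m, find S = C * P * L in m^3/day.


S = C * P * L
  = 1.0 * 3.0 * 1327
  = 3981 m^3/day


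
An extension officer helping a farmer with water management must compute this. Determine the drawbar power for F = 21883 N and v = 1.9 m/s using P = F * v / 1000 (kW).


P = F * v / 1000
  = 21883 * 1.9 / 1000
  = 41577.70 / 1000
  = 41.58 kW


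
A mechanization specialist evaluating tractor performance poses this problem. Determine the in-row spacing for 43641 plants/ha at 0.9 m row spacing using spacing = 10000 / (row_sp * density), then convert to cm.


spacing = 10000 / (row_sp * density)
        = 10000 / (0.9 * 43641)
        = 10000 / 39276.90
        = 0.25460 m = 25.46 cm


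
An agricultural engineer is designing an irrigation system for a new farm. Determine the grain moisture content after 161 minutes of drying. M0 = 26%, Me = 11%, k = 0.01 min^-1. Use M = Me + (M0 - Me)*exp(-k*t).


M = Me + (M0 - Me) * e^(-k*t)
  = 11 + (26 - 11) * e^(-0.01*161)
  = 11 + 15 * e^(-1.610)
  = 11 + 15 * 0.19989
  = 11 + 2.9983
  = 14.00%


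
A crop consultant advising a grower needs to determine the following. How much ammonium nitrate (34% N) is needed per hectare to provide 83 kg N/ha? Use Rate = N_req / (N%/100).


Rate = N_required / (N_content / 100)
     = 83 / (34 / 100)
     = 83 / 0.34
     = 244.12 kg/ha


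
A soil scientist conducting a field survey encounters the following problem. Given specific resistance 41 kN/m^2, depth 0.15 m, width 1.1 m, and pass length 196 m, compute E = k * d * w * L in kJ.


E = k * d * w * L
  = 41 * 0.15 * 1.1 * 196
  = 1325.94 kJ


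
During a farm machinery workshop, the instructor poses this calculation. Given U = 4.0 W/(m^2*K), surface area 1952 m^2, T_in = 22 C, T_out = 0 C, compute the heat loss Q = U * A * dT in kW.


dT = 22 - (0) = 22 K
Q = U * A * dT
  = 4.0 * 1952 * 22
  = 171776 W = 171.78 kW


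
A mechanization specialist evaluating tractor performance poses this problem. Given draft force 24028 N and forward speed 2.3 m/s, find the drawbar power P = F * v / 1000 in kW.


P = F * v / 1000
  = 24028 * 2.3 / 1000
  = 55264.40 / 1000
  = 55.26 kW


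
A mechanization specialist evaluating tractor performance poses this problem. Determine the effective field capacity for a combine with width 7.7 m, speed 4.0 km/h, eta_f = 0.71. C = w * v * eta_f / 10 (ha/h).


C = w * v * eta_f / 10
  = 7.7 * 4.0 * 0.71 / 10
  = 21.87 / 10
  = 2.19 ha/h


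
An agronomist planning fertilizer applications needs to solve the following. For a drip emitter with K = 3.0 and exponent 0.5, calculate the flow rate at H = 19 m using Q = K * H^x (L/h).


Q = K * H^x
  = 3.0 * 19^0.5
  = 3.0 * 4.3589
  = 13.08 L/h


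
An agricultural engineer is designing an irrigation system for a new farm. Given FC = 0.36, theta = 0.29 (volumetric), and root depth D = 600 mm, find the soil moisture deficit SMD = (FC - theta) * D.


SMD = (FC - theta) * D
    = (0.36 - 0.29) * 600
    = 0.070 * 600
    = 42 mm


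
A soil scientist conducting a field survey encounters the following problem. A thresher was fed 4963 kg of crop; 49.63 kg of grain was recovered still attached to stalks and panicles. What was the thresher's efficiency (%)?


eta = (total - unthreshed) / total * 100
    = (4963 - 49.63) / 4963 * 100
    = 4913.37 / 4963 * 100
    = 99%


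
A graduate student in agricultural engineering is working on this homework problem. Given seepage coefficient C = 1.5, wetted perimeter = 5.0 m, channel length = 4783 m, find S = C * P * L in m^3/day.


S = C * P * L
  = 1.5 * 5.0 * 4783
  = 35872.50 m^3/day


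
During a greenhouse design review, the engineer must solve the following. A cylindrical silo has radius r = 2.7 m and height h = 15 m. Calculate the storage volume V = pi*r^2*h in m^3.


V = pi * r^2 * h
  = pi * 2.7^2 * 15
  = pi * 7.29 * 15
  = 343.53 m^3


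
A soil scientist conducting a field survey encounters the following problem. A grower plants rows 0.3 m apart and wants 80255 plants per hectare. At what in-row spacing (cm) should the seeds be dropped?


spacing = 10000 / (row_sp * density)
        = 10000 / (0.3 * 80255)
        = 10000 / 24076.50
        = 0.41534 m = 41.53 cm


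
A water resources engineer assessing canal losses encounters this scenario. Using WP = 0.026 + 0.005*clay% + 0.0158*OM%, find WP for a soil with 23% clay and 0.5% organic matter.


WP = 0.026 + 0.005*23 + 0.0158*0.5
   = 0.026 + 0.1150 + 0.0079
   = 0.1489


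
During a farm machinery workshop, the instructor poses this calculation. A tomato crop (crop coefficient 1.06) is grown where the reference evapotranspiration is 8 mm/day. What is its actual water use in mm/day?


ETc = Kc * ET0
    = 1.06 * 8
    = 8.48 mm/day


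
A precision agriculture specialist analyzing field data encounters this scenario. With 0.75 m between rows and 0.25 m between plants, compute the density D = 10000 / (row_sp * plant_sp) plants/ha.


D = 10000 / (row_sp * plant_sp)
  = 10000 / (0.75 * 0.25)
  = 10000 / 0.1875
  = 53333.33 plants/ha


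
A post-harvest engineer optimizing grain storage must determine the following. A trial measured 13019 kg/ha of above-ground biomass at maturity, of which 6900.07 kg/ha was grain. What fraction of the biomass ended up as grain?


HI = grain_yield / biomass
   = 6900.07 / 13019
   = 0.53


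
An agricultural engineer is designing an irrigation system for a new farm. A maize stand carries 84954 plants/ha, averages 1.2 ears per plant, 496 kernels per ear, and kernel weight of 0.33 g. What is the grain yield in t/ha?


Y = density * ears * kernels * kw
  = 84954 * 1.2 * 496 * 0.33 g/ha
  = 16686324.86 g/ha
  = 16686.32 kg/ha = 16.69 t/ha


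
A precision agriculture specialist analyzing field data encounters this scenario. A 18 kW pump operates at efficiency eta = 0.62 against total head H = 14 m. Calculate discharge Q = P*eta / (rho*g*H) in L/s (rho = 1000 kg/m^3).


Q = (P * 1000 * eta) / (rho * g * H)
  = (18 * 1000 * 0.62) / (1000 * 9.81 * 14)
  = 11160 / 137340
  = 0.08126 m^3/s = 81.26 L/s


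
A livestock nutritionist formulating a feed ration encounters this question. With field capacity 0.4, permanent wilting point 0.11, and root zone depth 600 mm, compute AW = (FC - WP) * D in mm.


AW = (FC - WP) * D
   = (0.4 - 0.11) * 600
   = 0.29 * 600
   = 174 mm


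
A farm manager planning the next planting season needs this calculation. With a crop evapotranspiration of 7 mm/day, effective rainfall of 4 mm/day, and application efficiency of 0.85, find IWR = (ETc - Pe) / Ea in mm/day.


IWR = (ETc - Pe) / Ea
    = (7 - 4) / 0.85
    = 3 / 0.85
    = 3.53 mm/day


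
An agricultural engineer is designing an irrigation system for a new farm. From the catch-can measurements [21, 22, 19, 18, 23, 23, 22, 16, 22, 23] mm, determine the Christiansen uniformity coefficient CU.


xbar = 209 / 10 = 20.900
sum|xi - xbar| = 19.400
CU = 100 * (1 - 19.400 / (10 * 20.900))
   = 100 * (1 - 0.0928)
   = 90.72%


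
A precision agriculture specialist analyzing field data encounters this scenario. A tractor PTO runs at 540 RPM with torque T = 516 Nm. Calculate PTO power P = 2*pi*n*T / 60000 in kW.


P = 2*pi*n*T / 60000
  = 2*pi * 540 * 516 / 60000
  = 1750746.75 / 60000
  = 29.18 kW


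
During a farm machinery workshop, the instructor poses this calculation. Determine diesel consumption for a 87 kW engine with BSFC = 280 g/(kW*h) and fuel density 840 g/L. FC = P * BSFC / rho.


FC = P * BSFC / rho_fuel
   = 87 * 280 / 840
   = 24360 / 840
   = 29 L/h


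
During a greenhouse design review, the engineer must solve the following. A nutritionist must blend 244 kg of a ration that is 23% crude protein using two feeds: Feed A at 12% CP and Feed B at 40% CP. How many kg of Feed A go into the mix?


parts_A = CP_b - target = 40 - 23 = 17
parts_B = target - CP_a = 23 - 12 = 11
total_parts = 17 + 11 = 28
Feed A = 244 * 17 / 28 = 148.14 kg
Feed B = 244 * 11 / 28 = 95.86 kg

148.14 kg


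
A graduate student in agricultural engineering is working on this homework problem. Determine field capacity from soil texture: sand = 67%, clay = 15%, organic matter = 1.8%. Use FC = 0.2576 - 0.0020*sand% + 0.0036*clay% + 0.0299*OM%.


FC = 0.2576 - 0.0020*67 + 0.0036*15 + 0.0299*1.8
   = 0.2576 - 0.1340 + 0.0540 + 0.0538
   = 0.2314


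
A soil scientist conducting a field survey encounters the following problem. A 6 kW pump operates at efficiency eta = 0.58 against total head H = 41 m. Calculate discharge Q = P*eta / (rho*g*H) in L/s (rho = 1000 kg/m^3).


Q = (P * 1000 * eta) / (rho * g * H)
  = (6 * 1000 * 0.58) / (1000 * 9.81 * 41)
  = 3480 / 402210
  = 0.00865 m^3/s = 8.65 L/s


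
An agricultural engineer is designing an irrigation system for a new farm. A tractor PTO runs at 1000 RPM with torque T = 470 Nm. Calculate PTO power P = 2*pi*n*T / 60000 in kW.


P = 2*pi*n*T / 60000
  = 2*pi * 1000 * 470 / 60000
  = 2953097.09 / 60000
  = 49.22 kW


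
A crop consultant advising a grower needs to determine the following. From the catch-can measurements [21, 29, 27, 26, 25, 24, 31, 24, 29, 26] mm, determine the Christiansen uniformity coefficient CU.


xbar = 262 / 10 = 26.200
sum|xi - xbar| = 22.400
CU = 100 * (1 - 22.400 / (10 * 26.200))
   = 100 * (1 - 0.0855)
   = 91.45%


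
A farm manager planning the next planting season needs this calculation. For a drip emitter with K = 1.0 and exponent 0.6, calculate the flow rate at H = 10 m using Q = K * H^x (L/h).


Q = K * H^x
  = 1.0 * 10^0.6
  = 1.0 * 3.9811
  = 3.98 L/h


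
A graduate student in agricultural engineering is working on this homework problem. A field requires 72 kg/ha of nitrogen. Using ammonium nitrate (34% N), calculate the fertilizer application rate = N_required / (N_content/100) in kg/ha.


Rate = N_required / (N_content / 100)
     = 72 / (34 / 100)
     = 72 / 0.34
     = 211.76 kg/ha


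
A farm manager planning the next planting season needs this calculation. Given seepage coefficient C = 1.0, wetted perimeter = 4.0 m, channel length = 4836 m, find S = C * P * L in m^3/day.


S = C * P * L
  = 1.0 * 4.0 * 4836
  = 19344 m^3/day


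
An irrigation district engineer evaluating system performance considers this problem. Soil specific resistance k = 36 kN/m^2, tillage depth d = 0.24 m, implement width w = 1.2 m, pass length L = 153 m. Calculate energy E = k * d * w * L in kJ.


E = k * d * w * L
  = 36 * 0.24 * 1.2 * 153
  = 1586.30 kJ


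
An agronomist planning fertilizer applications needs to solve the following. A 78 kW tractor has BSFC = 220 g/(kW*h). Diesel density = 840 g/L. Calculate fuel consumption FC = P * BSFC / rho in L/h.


FC = P * BSFC / rho_fuel
   = 78 * 220 / 840
   = 17160 / 840
   = 20.43 L/h


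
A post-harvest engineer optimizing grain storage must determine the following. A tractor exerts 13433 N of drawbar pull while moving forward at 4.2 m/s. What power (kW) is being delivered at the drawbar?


P = F * v / 1000
  = 13433 * 4.2 / 1000
  = 56418.60 / 1000
  = 56.42 kW


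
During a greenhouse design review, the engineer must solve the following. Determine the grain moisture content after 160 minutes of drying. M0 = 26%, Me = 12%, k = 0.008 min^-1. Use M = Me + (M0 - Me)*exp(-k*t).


M = Me + (M0 - Me) * e^(-k*t)
  = 12 + (26 - 12) * e^(-0.008*160)
  = 12 + 14 * e^(-1.280)
  = 12 + 14 * 0.27804
  = 12 + 3.8925
  = 15.89%


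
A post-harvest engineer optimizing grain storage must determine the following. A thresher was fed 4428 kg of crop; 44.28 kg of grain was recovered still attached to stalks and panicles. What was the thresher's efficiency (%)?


eta = (total - unthreshed) / total * 100
    = (4428 - 44.28) / 4428 * 100
    = 4383.72 / 4428 * 100
    = 99%


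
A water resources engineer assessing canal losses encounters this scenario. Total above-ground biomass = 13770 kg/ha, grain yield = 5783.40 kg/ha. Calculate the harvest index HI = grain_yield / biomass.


HI = grain_yield / biomass
   = 5783.40 / 13770
   = 0.42


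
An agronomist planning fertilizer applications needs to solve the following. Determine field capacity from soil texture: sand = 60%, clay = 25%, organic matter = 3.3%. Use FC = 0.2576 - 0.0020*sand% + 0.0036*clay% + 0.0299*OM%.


FC = 0.2576 - 0.0020*60 + 0.0036*25 + 0.0299*3.3
   = 0.2576 - 0.1200 + 0.0900 + 0.0987
   = 0.3263


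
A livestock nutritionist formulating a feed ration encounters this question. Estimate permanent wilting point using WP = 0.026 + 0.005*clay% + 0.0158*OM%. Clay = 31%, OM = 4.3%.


WP = 0.026 + 0.005*31 + 0.0158*4.3
   = 0.026 + 0.1550 + 0.0679
   = 0.2489


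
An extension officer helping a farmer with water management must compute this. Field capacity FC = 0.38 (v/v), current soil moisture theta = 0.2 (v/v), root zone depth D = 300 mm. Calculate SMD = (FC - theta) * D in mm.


SMD = (FC - theta) * D
    = (0.38 - 0.2) * 300
    = 0.180 * 300
    = 54 mm


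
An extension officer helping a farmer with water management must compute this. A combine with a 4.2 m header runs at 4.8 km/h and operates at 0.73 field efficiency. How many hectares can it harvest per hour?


C = w * v * eta_f / 10
  = 4.2 * 4.8 * 0.73 / 10
  = 14.72 / 10
  = 1.47 ha/h


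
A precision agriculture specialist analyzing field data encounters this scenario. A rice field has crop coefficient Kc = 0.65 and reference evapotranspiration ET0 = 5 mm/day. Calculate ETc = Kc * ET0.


ETc = Kc * ET0
    = 0.65 * 5
    = 3.25 mm/day


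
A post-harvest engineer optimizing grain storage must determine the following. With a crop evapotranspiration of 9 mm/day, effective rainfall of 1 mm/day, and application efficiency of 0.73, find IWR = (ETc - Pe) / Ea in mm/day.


IWR = (ETc - Pe) / Ea
    = (9 - 1) / 0.73
    = 8 / 0.73
    = 10.96 mm/day


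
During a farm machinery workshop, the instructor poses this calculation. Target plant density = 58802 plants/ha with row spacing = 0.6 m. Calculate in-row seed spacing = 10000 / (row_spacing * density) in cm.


spacing = 10000 / (row_sp * density)
        = 10000 / (0.6 * 58802)
        = 10000 / 35281.20
        = 0.28344 m = 28.34 cm


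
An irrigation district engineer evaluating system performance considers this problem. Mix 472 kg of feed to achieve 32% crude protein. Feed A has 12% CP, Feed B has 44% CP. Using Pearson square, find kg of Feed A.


parts_A = CP_b - target = 44 - 32 = 12
parts_B = target - CP_a = 32 - 12 = 20
total_parts = 12 + 20 = 32
Feed A = 472 * 12 / 32 = 177 kg
Feed B = 472 * 20 / 32 = 295 kg

177 kg


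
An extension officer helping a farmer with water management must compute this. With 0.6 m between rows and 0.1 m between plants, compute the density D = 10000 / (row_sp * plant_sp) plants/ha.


D = 10000 / (row_sp * plant_sp)
  = 10000 / (0.6 * 0.1)
  = 10000 / 0.0600
  = 166666.67 plants/ha


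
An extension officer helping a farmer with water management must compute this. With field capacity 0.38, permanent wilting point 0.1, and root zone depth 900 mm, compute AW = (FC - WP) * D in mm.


AW = (FC - WP) * D
   = (0.38 - 0.1) * 900
   = 0.28 * 900
   = 252 mm


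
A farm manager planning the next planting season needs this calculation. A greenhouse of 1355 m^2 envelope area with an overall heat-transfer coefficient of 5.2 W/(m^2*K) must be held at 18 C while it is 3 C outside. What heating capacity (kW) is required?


dT = 18 - (3) = 15 K
Q = U * A * dT
  = 5.2 * 1355 * 15
  = 105690 W = 105.69 kW


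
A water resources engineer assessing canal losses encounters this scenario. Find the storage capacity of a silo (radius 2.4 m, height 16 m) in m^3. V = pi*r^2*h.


V = pi * r^2 * h
  = pi * 2.4^2 * 16
  = pi * 5.76 * 16
  = 289.53 m^3


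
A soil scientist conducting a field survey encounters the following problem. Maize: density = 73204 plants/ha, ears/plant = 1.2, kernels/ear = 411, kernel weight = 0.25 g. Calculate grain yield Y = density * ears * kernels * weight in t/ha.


Y = density * ears * kernels * kw
  = 73204 * 1.2 * 411 * 0.25 g/ha
  = 9026053.20 g/ha
  = 9026.05 kg/ha = 9.03 t/ha


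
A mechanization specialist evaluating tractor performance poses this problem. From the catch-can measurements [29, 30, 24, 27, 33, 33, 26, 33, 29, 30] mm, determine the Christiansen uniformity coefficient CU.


xbar = 294 / 10 = 29.400
sum|xi - xbar| = 24
CU = 100 * (1 - 24 / (10 * 29.400))
   = 100 * (1 - 0.0816)
   = 91.84%


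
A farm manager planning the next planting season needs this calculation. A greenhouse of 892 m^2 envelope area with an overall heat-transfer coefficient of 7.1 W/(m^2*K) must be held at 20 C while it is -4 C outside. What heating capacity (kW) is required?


dT = 20 - (-4) = 24 K
Q = U * A * dT
  = 7.1 * 892 * 24
  = 151996.80 W = 152.00 kW


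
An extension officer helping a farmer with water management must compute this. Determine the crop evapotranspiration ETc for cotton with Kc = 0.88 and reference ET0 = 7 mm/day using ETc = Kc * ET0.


ETc = Kc * ET0
    = 0.88 * 7
    = 6.16 mm/day


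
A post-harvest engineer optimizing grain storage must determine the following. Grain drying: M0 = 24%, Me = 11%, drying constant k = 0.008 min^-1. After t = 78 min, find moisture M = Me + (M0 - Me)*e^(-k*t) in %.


M = Me + (M0 - Me) * e^(-k*t)
  = 11 + (24 - 11) * e^(-0.008*78)
  = 11 + 13 * e^(-0.624)
  = 11 + 13 * 0.53580
  = 11 + 6.9654
  = 17.97%


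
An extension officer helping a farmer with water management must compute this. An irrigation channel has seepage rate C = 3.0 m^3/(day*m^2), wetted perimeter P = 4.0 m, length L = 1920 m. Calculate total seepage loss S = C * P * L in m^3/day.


S = C * P * L
  = 3.0 * 4.0 * 1920
  = 23040 m^3/day


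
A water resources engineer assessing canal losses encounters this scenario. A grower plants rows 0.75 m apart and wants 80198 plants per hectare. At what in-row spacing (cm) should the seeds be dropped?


spacing = 10000 / (row_sp * density)
        = 10000 / (0.75 * 80198)
        = 10000 / 60148.50
        = 0.16626 m = 16.63 cm


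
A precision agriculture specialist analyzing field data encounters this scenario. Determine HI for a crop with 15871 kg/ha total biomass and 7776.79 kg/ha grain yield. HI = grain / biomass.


HI = grain_yield / biomass
   = 7776.79 / 15871
   = 0.49


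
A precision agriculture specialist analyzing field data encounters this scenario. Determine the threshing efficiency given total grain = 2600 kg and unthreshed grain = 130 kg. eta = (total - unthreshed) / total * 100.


eta = (total - unthreshed) / total * 100
    = (2600 - 130) / 2600 * 100
    = 2470 / 2600 * 100
    = 95%


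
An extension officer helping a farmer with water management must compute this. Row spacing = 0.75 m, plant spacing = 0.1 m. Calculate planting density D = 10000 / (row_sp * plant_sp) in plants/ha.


D = 10000 / (row_sp * plant_sp)
  = 10000 / (0.75 * 0.1)
  = 10000 / 0.0750
  = 133333.33 plants/ha


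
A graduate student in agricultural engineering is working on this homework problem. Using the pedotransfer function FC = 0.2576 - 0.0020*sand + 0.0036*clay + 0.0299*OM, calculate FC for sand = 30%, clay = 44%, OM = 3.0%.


FC = 0.2576 - 0.0020*30 + 0.0036*44 + 0.0299*3.0
   = 0.2576 - 0.0600 + 0.1584 + 0.0897
   = 0.4457


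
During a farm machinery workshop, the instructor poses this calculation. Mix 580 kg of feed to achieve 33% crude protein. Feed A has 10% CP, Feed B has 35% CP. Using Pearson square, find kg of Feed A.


parts_A = CP_b - target = 35 - 33 = 2
parts_B = target - CP_a = 33 - 10 = 23
total_parts = 2 + 23 = 25
Feed A = 580 * 2 / 25 = 46.40 kg
Feed B = 580 * 23 / 25 = 533.60 kg

46.40 kg


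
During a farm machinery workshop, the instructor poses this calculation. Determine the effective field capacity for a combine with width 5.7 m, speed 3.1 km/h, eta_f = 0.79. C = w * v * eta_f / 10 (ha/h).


C = w * v * eta_f / 10
  = 5.7 * 3.1 * 0.79 / 10
  = 13.96 / 10
  = 1.40 ha/h


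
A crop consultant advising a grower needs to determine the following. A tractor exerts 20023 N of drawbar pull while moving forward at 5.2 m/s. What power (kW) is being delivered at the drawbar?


P = F * v / 1000
  = 20023 * 5.2 / 1000
  = 104119.60 / 1000
  = 104.12 kW


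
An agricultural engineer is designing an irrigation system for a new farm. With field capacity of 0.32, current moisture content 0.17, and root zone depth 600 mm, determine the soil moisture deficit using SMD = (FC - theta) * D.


SMD = (FC - theta) * D
    = (0.32 - 0.17) * 600
    = 0.150 * 600
    = 90 mm


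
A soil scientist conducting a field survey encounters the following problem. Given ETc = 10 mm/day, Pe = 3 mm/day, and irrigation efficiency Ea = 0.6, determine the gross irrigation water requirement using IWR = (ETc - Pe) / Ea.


IWR = (ETc - Pe) / Ea
    = (10 - 3) / 0.6
    = 7 / 0.6
    = 11.67 mm/day


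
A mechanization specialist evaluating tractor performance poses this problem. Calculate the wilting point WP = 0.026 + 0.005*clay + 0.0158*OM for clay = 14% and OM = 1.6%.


WP = 0.026 + 0.005*14 + 0.0158*1.6
   = 0.026 + 0.0700 + 0.0253
   = 0.1213


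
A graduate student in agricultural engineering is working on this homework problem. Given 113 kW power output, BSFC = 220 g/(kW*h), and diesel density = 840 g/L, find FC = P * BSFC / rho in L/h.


FC = P * BSFC / rho_fuel
   = 113 * 220 / 840
   = 24860 / 840
   = 29.60 L/h


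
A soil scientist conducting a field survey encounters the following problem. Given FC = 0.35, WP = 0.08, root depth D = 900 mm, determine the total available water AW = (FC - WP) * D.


AW = (FC - WP) * D
   = (0.35 - 0.08) * 900
   = 0.27 * 900
   = 243 mm


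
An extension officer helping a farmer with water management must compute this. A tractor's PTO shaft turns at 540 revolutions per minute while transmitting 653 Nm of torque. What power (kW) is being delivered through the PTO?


P = 2*pi*n*T / 60000
  = 2*pi * 540 * 653 / 60000
  = 2215576.80 / 60000
  = 36.93 kW


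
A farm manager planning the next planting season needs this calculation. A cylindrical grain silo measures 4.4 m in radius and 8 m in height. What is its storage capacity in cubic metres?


V = pi * r^2 * h
  = pi * 4.4^2 * 8
  = pi * 19.36 * 8
  = 486.57 m^3


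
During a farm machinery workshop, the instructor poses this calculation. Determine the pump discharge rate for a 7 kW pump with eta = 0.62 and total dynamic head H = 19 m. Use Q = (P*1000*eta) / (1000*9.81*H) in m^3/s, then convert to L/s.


Q = (P * 1000 * eta) / (rho * g * H)
  = (7 * 1000 * 0.62) / (1000 * 9.81 * 19)
  = 4340 / 186390
  = 0.02328 m^3/s = 23.28 L/s


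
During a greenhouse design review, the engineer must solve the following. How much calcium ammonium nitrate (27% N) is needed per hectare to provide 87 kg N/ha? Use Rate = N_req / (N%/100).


Rate = N_required / (N_content / 100)
     = 87 / (27 / 100)
     = 87 / 0.27
     = 322.22 kg/ha


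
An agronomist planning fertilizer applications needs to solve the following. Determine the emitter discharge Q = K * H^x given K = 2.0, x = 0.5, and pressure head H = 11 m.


Q = K * H^x
  = 2.0 * 11^0.5
  = 2.0 * 3.3166
  = 6.63 L/h


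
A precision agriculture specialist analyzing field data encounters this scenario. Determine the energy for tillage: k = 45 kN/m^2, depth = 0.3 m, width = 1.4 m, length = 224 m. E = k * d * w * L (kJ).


E = k * d * w * L
  = 45 * 0.3 * 1.4 * 224
  = 4233.60 kJ


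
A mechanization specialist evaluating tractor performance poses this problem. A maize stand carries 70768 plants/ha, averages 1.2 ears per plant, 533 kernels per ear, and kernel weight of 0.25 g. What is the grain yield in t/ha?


Y = density * ears * kernels * kw
  = 70768 * 1.2 * 533 * 0.25 g/ha
  = 11315803.20 g/ha
  = 11315.80 kg/ha = 11.32 t/ha


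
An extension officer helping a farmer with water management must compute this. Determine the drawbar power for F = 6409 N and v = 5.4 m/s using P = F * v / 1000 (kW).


P = F * v / 1000
  = 6409 * 5.4 / 1000
  = 34608.60 / 1000
  = 34.61 kW


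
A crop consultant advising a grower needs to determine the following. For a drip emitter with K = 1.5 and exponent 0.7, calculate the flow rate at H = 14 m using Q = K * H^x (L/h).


Q = K * H^x
  = 1.5 * 14^0.7
  = 1.5 * 6.3429
  = 9.51 L/h


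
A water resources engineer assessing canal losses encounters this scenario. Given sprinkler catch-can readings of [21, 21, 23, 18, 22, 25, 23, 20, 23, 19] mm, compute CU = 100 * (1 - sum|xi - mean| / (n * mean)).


xbar = 215 / 10 = 21.500
sum|xi - xbar| = 17
CU = 100 * (1 - 17 / (10 * 21.500))
   = 100 * (1 - 0.0791)
   = 92.09%


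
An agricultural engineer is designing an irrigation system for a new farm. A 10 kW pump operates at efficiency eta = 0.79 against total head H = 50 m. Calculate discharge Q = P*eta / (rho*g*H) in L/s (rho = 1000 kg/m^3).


Q = (P * 1000 * eta) / (rho * g * H)
  = (10 * 1000 * 0.79) / (1000 * 9.81 * 50)
  = 7900 / 490500
  = 0.01611 m^3/s = 16.11 L/s


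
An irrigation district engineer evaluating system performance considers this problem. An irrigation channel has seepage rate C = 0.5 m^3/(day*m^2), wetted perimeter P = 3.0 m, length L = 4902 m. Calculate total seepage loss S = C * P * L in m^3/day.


S = C * P * L
  = 0.5 * 3.0 * 4902
  = 7353 m^3/day


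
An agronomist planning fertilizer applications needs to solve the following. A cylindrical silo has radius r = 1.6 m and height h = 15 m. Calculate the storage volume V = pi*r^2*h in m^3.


V = pi * r^2 * h
  = pi * 1.6^2 * 15
  = pi * 2.56 * 15
  = 120.64 m^3


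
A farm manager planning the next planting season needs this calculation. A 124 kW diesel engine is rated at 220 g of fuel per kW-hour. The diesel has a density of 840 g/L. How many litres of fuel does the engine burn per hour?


FC = P * BSFC / rho_fuel
   = 124 * 220 / 840
   = 27280 / 840
   = 32.48 L/h


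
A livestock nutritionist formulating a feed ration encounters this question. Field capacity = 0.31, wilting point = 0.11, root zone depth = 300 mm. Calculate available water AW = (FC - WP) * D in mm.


AW = (FC - WP) * D
   = (0.31 - 0.11) * 300
   = 0.20 * 300
   = 60 mm


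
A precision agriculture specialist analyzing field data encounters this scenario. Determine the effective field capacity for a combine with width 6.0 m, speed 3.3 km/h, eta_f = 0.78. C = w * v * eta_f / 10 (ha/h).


C = w * v * eta_f / 10
  = 6.0 * 3.3 * 0.78 / 10
  = 15.44 / 10
  = 1.54 ha/h


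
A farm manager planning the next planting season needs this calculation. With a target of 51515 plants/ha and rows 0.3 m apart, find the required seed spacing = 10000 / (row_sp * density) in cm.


spacing = 10000 / (row_sp * density)
        = 10000 / (0.3 * 51515)
        = 10000 / 15454.50
        = 0.64706 m = 64.71 cm


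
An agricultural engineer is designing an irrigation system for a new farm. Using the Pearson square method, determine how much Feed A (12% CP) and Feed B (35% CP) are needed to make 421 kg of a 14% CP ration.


parts_A = CP_b - target = 35 - 14 = 21
parts_B = target - CP_a = 14 - 12 = 2
total_parts = 21 + 2 = 23
Feed A = 421 * 21 / 23 = 384.39 kg
Feed B = 421 * 2 / 23 = 36.61 kg

384.39 kg


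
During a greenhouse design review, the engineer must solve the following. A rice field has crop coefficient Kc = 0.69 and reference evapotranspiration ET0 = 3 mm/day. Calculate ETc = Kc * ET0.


ETc = Kc * ET0
    = 0.69 * 3
    = 2.07 mm/day


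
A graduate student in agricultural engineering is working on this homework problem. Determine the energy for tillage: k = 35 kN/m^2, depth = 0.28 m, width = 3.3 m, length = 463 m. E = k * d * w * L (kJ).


E = k * d * w * L
  = 35 * 0.28 * 3.3 * 463
  = 14973.42 kJ


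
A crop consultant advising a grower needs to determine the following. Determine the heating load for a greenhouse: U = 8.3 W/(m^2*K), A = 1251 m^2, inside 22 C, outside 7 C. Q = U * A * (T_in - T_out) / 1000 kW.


dT = 22 - (7) = 15 K
Q = U * A * dT
  = 8.3 * 1251 * 15
  = 155749.50 W = 155.75 kW


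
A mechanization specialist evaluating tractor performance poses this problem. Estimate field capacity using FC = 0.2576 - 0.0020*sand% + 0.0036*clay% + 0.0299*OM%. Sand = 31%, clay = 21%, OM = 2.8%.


FC = 0.2576 - 0.0020*31 + 0.0036*21 + 0.0299*2.8
   = 0.2576 - 0.0620 + 0.0756 + 0.0837
   = 0.3549


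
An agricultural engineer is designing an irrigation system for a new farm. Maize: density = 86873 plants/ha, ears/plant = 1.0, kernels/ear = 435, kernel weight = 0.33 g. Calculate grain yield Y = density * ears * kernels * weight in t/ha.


Y = density * ears * kernels * kw
  = 86873 * 1.0 * 435 * 0.33 g/ha
  = 12470619.15 g/ha
  = 12470.62 kg/ha = 12.47 t/ha


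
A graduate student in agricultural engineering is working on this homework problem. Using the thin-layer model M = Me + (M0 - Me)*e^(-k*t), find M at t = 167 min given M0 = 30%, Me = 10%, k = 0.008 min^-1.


M = Me + (M0 - Me) * e^(-k*t)
  = 10 + (30 - 10) * e^(-0.008*167)
  = 10 + 20 * e^(-1.336)
  = 10 + 20 * 0.26290
  = 10 + 5.2579
  = 15.26%


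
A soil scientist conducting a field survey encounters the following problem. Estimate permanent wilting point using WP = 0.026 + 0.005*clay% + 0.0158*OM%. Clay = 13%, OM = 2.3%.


WP = 0.026 + 0.005*13 + 0.0158*2.3
   = 0.026 + 0.0650 + 0.0363
   = 0.1273


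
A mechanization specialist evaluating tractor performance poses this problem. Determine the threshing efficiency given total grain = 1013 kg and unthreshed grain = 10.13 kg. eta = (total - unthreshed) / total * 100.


eta = (total - unthreshed) / total * 100
    = (1013 - 10.13) / 1013 * 100
    = 1002.87 / 1013 * 100
    = 99%


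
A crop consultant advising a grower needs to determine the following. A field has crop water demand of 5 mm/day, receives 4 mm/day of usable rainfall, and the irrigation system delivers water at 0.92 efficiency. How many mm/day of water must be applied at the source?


IWR = (ETc - Pe) / Ea
    = (5 - 4) / 0.92
    = 1 / 0.92
    = 1.09 mm/day


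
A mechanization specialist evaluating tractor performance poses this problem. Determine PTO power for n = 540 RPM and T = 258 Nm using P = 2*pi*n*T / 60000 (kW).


P = 2*pi*n*T / 60000
  = 2*pi * 540 * 258 / 60000
  = 875373.38 / 60000
  = 14.59 kW


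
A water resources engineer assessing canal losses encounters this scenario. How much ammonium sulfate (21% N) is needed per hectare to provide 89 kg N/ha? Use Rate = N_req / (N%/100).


Rate = N_required / (N_content / 100)
     = 89 / (21 / 100)
     = 89 / 0.21
     = 423.81 kg/ha


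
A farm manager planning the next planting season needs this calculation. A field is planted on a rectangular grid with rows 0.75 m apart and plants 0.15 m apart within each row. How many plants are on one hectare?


D = 10000 / (row_sp * plant_sp)
  = 10000 / (0.75 * 0.15)
  = 10000 / 0.1125
  = 88888.89 plants/ha


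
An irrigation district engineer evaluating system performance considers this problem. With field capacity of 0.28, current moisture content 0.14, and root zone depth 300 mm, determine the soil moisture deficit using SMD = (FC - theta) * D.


SMD = (FC - theta) * D
    = (0.28 - 0.14) * 300
    = 0.140 * 300
    = 42 mm


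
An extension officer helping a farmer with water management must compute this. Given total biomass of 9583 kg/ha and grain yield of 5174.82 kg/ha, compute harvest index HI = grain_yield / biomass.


HI = grain_yield / biomass
   = 5174.82 / 9583
   = 0.54


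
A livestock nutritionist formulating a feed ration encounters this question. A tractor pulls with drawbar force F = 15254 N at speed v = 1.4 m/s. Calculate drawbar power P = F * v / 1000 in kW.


P = F * v / 1000
  = 15254 * 1.4 / 1000
  = 21355.60 / 1000
  = 21.36 kW


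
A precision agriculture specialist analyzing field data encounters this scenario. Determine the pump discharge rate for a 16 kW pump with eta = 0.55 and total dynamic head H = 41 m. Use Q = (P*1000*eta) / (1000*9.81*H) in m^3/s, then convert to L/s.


Q = (P * 1000 * eta) / (rho * g * H)
  = (16 * 1000 * 0.55) / (1000 * 9.81 * 41)
  = 8800 / 402210
  = 0.02188 m^3/s = 21.88 L/s


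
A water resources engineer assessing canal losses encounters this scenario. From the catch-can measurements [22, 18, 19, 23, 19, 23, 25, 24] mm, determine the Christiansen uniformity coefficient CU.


xbar = 173 / 8 = 21.625
sum|xi - xbar| = 17.750
CU = 100 * (1 - 17.750 / (8 * 21.625))
   = 100 * (1 - 0.1026)
   = 89.74%


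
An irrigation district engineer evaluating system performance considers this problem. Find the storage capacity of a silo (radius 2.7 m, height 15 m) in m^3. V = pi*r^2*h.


V = pi * r^2 * h
  = pi * 2.7^2 * 15
  = pi * 7.29 * 15
  = 343.53 m^3


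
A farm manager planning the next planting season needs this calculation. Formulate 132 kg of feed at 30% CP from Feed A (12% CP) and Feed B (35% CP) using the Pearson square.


parts_A = CP_b - target = 35 - 30 = 5
parts_B = target - CP_a = 30 - 12 = 18
total_parts = 5 + 18 = 23
Feed A = 132 * 5 / 23 = 28.70 kg
Feed B = 132 * 18 / 23 = 103.30 kg

28.70 kg


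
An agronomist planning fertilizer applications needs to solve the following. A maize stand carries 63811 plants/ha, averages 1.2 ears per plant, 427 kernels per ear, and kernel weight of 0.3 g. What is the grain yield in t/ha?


Y = density * ears * kernels * kw
  = 63811 * 1.2 * 427 * 0.3 g/ha
  = 9809026.92 g/ha
  = 9809.03 kg/ha = 9.81 t/ha


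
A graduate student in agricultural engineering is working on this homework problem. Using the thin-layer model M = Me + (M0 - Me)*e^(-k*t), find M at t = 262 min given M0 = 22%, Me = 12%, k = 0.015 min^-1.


M = Me + (M0 - Me) * e^(-k*t)
  = 12 + (22 - 12) * e^(-0.015*262)
  = 12 + 10 * e^(-3.930)
  = 12 + 10 * 0.01964
  = 12 + 0.1964
  = 12.20%


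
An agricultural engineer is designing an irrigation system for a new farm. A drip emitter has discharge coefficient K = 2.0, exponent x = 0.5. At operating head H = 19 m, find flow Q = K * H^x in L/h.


Q = K * H^x
  = 2.0 * 19^0.5
  = 2.0 * 4.3589
  = 8.72 L/h


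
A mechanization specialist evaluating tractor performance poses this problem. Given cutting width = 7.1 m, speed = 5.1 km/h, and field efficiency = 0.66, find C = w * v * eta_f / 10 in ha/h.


C = w * v * eta_f / 10
  = 7.1 * 5.1 * 0.66 / 10
  = 23.90 / 10
  = 2.39 ha/h


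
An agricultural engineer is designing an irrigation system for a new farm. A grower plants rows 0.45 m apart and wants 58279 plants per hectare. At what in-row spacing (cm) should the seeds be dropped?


spacing = 10000 / (row_sp * density)
        = 10000 / (0.45 * 58279)
        = 10000 / 26225.55
        = 0.38131 m = 38.13 cm


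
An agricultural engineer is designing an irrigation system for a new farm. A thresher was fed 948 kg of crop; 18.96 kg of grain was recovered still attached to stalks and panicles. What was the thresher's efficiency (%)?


eta = (total - unthreshed) / total * 100
    = (948 - 18.96) / 948 * 100
    = 929.04 / 948 * 100
    = 98%


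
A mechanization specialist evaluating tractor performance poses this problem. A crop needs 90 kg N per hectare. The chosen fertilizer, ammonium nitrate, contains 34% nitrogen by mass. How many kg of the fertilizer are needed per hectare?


Rate = N_required / (N_content / 100)
     = 90 / (34 / 100)
     = 90 / 0.34
     = 264.71 kg/ha


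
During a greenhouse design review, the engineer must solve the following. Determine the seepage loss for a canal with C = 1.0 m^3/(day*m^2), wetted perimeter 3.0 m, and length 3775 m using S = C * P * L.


S = C * P * L
  = 1.0 * 3.0 * 3775
  = 11325 m^3/day


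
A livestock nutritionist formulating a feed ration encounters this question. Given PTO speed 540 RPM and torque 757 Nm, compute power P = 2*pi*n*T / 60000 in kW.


P = 2*pi*n*T / 60000
  = 2*pi * 540 * 757 / 60000
  = 2568440.49 / 60000
  = 42.81 kW


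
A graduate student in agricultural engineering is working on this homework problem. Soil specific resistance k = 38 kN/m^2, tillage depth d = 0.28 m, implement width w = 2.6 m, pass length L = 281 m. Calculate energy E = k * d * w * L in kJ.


E = k * d * w * L
  = 38 * 0.28 * 2.6 * 281
  = 7773.58 kJ


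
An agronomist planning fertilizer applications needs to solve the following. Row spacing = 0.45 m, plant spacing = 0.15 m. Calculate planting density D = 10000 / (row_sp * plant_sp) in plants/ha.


D = 10000 / (row_sp * plant_sp)
  = 10000 / (0.45 * 0.15)
  = 10000 / 0.0675
  = 148148.15 plants/ha


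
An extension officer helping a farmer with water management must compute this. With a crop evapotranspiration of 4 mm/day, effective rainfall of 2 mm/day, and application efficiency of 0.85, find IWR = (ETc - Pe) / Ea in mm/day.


IWR = (ETc - Pe) / Ea
    = (4 - 2) / 0.85
    = 2 / 0.85
    = 2.35 mm/day


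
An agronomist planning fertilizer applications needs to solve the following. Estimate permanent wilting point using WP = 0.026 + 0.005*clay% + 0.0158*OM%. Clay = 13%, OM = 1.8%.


WP = 0.026 + 0.005*13 + 0.0158*1.8
   = 0.026 + 0.0650 + 0.0284
   = 0.1194


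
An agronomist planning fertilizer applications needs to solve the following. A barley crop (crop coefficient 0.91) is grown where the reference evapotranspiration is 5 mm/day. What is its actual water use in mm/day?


ETc = Kc * ET0
    = 0.91 * 5
    = 4.55 mm/day


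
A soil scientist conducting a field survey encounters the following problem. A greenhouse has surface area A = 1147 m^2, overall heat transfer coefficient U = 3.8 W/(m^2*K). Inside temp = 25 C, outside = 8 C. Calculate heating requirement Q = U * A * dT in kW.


dT = 25 - (8) = 17 K
Q = U * A * dT
  = 3.8 * 1147 * 17
  = 74096.20 W = 74.10 kW


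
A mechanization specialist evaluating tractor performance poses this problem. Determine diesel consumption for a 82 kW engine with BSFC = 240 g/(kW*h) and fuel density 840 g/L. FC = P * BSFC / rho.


FC = P * BSFC / rho_fuel
   = 82 * 240 / 840
   = 19680 / 840
   = 23.43 L/h
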